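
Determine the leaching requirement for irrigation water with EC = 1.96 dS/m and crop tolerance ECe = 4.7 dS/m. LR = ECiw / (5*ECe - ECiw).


LR = ECiw / (5*ECe - ECiw)
LR = 1.96 / (5*4.7 - 1.96)
LR = 1.96 / 21.5400

0.0910


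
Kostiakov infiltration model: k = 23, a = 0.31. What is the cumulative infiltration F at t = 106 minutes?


F = k * t^a = 23 * 106^0.31
F = 23 * 4.244679

97.6276 mm


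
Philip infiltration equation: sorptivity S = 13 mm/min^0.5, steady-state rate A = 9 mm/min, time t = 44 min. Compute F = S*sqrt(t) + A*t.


F = S*sqrt(t) + A*t
F = 13*sqrt(44) + 9*44
F = 13*6.633250 + 396

482.2323 mm


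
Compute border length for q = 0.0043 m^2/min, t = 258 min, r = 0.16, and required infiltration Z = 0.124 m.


L = q*t/((1+r)*Z)
L = 0.0043*258/((1+0.16)*0.124)
L = 1.1094/0.14384

7.7127 m


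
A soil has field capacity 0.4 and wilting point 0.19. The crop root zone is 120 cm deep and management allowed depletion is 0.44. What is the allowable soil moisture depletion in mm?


SMD = (FC - PWP) * d * MAD * 10
SMD = (0.4 - 0.19) * 120 * 0.44 * 10
SMD = 0.2100 * 120 * 0.44 * 10

110.8800 mm


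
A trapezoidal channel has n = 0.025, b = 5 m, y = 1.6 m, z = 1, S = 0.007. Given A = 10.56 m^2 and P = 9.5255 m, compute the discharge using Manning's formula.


R = A/P = 10.56/9.5255 = 1.108603
Q = (1/0.025) * 10.56 * 1.108603^(2/3) * 0.007^0.5

37.8550 m^3/s


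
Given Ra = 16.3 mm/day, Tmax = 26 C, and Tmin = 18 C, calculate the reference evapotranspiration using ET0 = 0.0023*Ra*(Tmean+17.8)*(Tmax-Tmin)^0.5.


Tmean = (Tmax + Tmin)/2 = (26 + 18)/2 = 22.0
ET0 = 0.0023 * 16.3 * (22.0 + 17.8) * sqrt(26 - 18)
ET0 = 0.0023 * 16.3 * 39.8 * 2.828427

4.2203 mm/day


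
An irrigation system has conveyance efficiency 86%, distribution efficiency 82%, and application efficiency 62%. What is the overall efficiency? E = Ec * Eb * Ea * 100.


Ec = 0.86, Eb = 0.82, Ea = 0.62
E = 0.86 * 0.82 * 0.62 * 100 = 43.7224%

43.7224 %


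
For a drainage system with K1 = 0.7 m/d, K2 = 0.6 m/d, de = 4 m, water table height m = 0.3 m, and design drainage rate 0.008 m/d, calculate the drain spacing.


S^2 = 8*K2*de*m/q + 4*K1*m^2/q
S^2 = 8*0.6*4*0.3/0.008 + 4*0.7*0.3^2/0.008
S = sqrt(751.5000)

27.4135 m


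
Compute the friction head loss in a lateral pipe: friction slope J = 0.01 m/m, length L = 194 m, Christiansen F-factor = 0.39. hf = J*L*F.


hf = J * L * F = 0.01 * 194 * 0.39 = 0.7566 m

0.7566 m


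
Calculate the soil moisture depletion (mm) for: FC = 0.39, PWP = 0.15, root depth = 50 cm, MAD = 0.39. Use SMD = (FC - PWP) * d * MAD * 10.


SMD = (FC - PWP) * d * MAD * 10
SMD = (0.39 - 0.15) * 50 * 0.39 * 10
SMD = 0.2400 * 50 * 0.39 * 10

46.8000 mm


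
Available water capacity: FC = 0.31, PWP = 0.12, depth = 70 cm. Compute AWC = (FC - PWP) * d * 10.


AWC = (FC - PWP) * d * 10
AWC = (0.31 - 0.12) * 70 * 10
AWC = 0.1900 * 70 * 10

133.0000 mm


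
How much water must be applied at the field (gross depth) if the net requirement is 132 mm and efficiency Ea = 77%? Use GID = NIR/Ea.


Ea = 77% = 0.77
GID = NIR / Ea = 132 / 0.77 = 171.4286 mm

171.4286 mm


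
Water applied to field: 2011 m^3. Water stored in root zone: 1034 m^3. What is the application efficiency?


Ea = V_root / V_field * 100 = 1034 / 2011 * 100 = 51.4172%

51.4172 %


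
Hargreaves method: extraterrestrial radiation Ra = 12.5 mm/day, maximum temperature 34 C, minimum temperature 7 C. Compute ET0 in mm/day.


Tmean = (Tmax + Tmin)/2 = (34 + 7)/2 = 20.5
ET0 = 0.0023 * 12.5 * (20.5 + 17.8) * sqrt(34 - 7)
ET0 = 0.0023 * 12.5 * 38.3 * 5.196152

5.7216 mm/day


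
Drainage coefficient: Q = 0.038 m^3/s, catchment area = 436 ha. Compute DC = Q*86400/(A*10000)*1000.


DC = Q * 86400 / (A * 10000) * 1000
DC = 0.038 * 86400 / (436 * 10000) * 1000
DC = 3283200.0000 / 4360000

0.7530 mm/day


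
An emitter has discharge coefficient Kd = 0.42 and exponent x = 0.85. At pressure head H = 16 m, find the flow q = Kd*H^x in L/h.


q = Kd * H^x = 0.42 * 16^0.85 = 0.42 * 10.556063

4.4335 L/h


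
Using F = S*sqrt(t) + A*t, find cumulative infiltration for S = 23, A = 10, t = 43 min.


F = S*sqrt(t) + A*t
F = 23*sqrt(43) + 10*43
F = 23*6.557439 + 430

580.8211 mm


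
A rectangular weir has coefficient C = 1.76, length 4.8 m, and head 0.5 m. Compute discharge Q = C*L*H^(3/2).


Q = C * L * H^(3/2) = 1.76 * 4.8 * 0.5^1.5 = 1.76 * 4.8 * 0.353553

2.9868 m^3/s


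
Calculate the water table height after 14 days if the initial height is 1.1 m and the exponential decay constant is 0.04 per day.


m = m0 * exp(-k*t)
m = 1.1 * exp(-0.04 * 14)
m = 1.1 * exp(-0.5600)

0.6283 m


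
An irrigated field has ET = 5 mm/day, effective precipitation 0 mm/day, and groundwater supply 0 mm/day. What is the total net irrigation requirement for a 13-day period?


Daily deficit = ET - Pe - GW = 5 - 0 - 0 = 5 mm/day
NIR = 5 * 13 = 65 mm

65.0000 mm


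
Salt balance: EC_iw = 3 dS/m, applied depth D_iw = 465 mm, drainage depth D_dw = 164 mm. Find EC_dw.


EC_dw = EC_iw * D_iw / D_dw
EC_dw = 3 * 465 / 164
EC_dw = 1395 / 164

8.5061 dS/m


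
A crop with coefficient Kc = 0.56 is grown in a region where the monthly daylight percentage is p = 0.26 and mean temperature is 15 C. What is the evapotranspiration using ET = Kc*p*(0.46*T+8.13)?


ET = Kc * p * (0.46*T + 8.13)
ET = 0.56 * 0.26 * (0.46*15 + 8.13)
ET = 0.56 * 0.26 * 15.0300

2.1884 mm/day


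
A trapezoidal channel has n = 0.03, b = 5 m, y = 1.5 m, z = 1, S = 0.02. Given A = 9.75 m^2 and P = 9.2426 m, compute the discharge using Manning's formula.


R = A/P = 9.75/9.2426 = 1.054898
Q = (1/0.03) * 9.75 * 1.054898^(2/3) * 0.02^0.5

47.6291 m^3/s


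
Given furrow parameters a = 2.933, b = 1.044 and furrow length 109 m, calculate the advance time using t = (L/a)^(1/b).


t = (L/a)^(1/b)
t = (109/2.933)^(1/1.044)
t = 37.163314^(1/1.044)

31.9110 min


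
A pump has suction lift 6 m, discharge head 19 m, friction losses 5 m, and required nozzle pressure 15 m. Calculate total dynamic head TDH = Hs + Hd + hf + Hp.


TDH = Hs + Hd + hf + Hp = 6 + 19 + 5 + 15 = 45

45 m


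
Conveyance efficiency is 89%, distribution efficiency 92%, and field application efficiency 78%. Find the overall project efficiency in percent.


Ec = 0.89, Eb = 0.92, Ea = 0.78
E = 0.89 * 0.92 * 0.78 * 100 = 63.8664%

63.8664 %


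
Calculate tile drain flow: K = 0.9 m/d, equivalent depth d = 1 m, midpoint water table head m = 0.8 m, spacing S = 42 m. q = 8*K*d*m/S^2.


q = 8*K*d*m/S^2
q = 8*0.9*1*0.8/42^2
q = 5.7600 / 1764

0.0033 m/d


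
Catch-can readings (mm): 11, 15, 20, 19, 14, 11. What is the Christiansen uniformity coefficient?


mean = 15.000000 mm
MAD = 3.000000 mm
CU = (1 - 3.000000/15.000000)*100

80.0000 %


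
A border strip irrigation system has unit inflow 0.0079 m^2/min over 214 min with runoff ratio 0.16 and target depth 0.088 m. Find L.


L = q*t/((1+r)*Z)
L = 0.0079*214/((1+0.16)*0.088)
L = 1.6906/0.10208

16.5615 m


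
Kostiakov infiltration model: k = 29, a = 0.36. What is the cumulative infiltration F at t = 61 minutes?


F = k * t^a = 29 * 61^0.36
F = 29 * 4.392571

127.3846 mm


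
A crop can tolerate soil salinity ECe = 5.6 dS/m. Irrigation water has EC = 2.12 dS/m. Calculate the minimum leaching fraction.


LR = ECiw / (5*ECe - ECiw)
LR = 2.12 / (5*5.6 - 2.12)
LR = 2.12 / 25.8800

0.0819


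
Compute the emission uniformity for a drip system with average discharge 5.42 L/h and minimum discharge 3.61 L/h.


EU = (q_min/q_avg)*100 = (3.61/5.42)*100 = 66.6052%

66.6052 %


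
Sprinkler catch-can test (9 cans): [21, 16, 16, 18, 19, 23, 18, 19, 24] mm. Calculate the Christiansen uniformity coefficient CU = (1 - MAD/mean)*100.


mean = 19.333333 mm
MAD = 2.222222 mm
CU = (1 - 2.222222/19.333333)*100

88.5057 %


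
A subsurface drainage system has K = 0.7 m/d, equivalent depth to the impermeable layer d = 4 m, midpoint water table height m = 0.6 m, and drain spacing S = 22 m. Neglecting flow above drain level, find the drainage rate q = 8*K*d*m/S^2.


q = 8*K*d*m/S^2
q = 8*0.7*4*0.6/22^2
q = 13.4400 / 484

0.0278 m/d


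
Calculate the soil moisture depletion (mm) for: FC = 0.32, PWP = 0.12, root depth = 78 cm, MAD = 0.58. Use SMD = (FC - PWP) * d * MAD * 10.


SMD = (FC - PWP) * d * MAD * 10
SMD = (0.32 - 0.12) * 78 * 0.58 * 10
SMD = 0.2000 * 78 * 0.58 * 10

90.4800 mm


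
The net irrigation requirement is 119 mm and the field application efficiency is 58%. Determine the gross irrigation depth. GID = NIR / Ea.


Ea = 58% = 0.58
GID = NIR / Ea = 119 / 0.58 = 205.1724 mm

205.1724 mm


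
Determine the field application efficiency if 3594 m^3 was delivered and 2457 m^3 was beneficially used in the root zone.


Ea = V_root / V_field * 100 = 2457 / 3594 * 100 = 68.3639%

68.3639 %


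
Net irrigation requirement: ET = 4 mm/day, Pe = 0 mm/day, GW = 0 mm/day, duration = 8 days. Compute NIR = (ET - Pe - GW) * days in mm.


Daily deficit = ET - Pe - GW = 4 - 0 - 0 = 4 mm/day
NIR = 4 * 8 = 32 mm

32.0000 mm


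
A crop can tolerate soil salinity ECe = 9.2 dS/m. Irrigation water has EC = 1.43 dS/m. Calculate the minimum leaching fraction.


LR = ECiw / (5*ECe - ECiw)
LR = 1.43 / (5*9.2 - 1.43)
LR = 1.43 / 44.5700

0.0321


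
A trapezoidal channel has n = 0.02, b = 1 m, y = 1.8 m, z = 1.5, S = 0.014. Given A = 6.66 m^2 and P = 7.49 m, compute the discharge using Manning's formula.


R = A/P = 6.66/7.49 = 0.889186
Q = (1/0.02) * 6.66 * 0.889186^(2/3) * 0.014^0.5

36.4337 m^3/s


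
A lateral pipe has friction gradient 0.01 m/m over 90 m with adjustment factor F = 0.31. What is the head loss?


hf = J * L * F = 0.01 * 90 * 0.31 = 0.2790 m

0.2790 m


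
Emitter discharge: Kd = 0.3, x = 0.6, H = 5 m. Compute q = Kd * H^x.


q = Kd * H^x = 0.3 * 5^0.6 = 0.3 * 2.626528

0.7880 L/h


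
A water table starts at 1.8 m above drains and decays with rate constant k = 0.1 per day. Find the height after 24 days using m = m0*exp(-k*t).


m = m0 * exp(-k*t)
m = 1.8 * exp(-0.1 * 24)
m = 1.8 * exp(-2.4000)

0.1633 m


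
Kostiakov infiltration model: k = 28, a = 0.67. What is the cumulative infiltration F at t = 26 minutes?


F = k * t^a = 28 * 26^0.67
F = 28 * 8.872217

248.4221 mm


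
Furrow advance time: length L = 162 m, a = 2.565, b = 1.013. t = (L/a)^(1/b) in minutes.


t = (L/a)^(1/b)
t = (162/2.565)^(1/1.013)
t = 63.157895^(1/1.013)

59.8856 min


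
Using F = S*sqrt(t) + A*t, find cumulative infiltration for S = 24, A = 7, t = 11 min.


F = S*sqrt(t) + A*t
F = 24*sqrt(11) + 7*11
F = 24*3.316625 + 77

156.5990 mm


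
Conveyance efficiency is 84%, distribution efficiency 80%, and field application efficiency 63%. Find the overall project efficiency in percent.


Ec = 0.84, Eb = 0.8, Ea = 0.63
E = 0.84 * 0.8 * 0.63 * 100 = 42.3360%

42.3360 %


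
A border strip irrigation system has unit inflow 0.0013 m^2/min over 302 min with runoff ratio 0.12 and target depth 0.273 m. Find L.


L = q*t/((1+r)*Z)
L = 0.0013*302/((1+0.12)*0.273)
L = 0.3926/0.30576

1.2840 m


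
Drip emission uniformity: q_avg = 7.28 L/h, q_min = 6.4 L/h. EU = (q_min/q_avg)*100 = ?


EU = (q_min/q_avg)*100 = (6.4/7.28)*100 = 87.9121%

87.9121 %


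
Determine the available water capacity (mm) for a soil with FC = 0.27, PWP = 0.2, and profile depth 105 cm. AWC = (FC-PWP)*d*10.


AWC = (FC - PWP) * d * 10
AWC = (0.27 - 0.2) * 105 * 10
AWC = 0.0700 * 105 * 10

73.5000 mm


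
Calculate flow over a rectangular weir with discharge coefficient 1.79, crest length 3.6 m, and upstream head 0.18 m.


Q = C * L * H^(3/2) = 1.79 * 3.6 * 0.18^1.5 = 1.79 * 3.6 * 0.076368

0.4921 m^3/s


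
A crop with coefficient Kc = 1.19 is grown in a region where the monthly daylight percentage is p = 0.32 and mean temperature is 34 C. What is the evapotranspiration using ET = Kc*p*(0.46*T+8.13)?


ET = Kc * p * (0.46*T + 8.13)
ET = 1.19 * 0.32 * (0.46*34 + 8.13)
ET = 1.19 * 0.32 * 23.7700

9.0516 mm/day


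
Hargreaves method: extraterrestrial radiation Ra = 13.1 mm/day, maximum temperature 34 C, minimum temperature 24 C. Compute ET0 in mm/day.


Tmean = (Tmax + Tmin)/2 = (34 + 24)/2 = 29.0
ET0 = 0.0023 * 13.1 * (29.0 + 17.8) * sqrt(34 - 24)
ET0 = 0.0023 * 13.1 * 46.8 * 3.162278

4.4591 mm/day


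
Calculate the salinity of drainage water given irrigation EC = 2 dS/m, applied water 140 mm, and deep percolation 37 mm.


EC_dw = EC_iw * D_iw / D_dw
EC_dw = 2 * 140 / 37
EC_dw = 280 / 37

7.5676 dS/m


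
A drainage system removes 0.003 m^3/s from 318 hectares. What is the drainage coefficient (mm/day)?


DC = Q * 86400 / (A * 10000) * 1000
DC = 0.003 * 86400 / (318 * 10000) * 1000
DC = 259200.0000 / 3180000

0.0815 mm/day


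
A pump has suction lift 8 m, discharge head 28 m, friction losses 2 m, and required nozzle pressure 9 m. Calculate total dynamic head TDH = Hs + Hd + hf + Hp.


TDH = Hs + Hd + hf + Hp = 8 + 28 + 2 + 9 = 47

47 m


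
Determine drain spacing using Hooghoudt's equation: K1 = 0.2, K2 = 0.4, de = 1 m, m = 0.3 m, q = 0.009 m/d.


S^2 = 8*K2*de*m/q + 4*K1*m^2/q
S^2 = 8*0.4*1*0.3/0.009 + 4*0.2*0.3^2/0.009
S = sqrt(114.6667)

10.7083 m


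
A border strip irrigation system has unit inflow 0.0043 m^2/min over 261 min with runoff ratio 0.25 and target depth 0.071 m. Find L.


L = q*t/((1+r)*Z)
L = 0.0043*261/((1+0.25)*0.071)
L = 1.1223/0.08875

12.6456 m


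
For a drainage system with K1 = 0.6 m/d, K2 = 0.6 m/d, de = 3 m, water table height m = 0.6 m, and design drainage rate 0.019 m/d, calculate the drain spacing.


S^2 = 8*K2*de*m/q + 4*K1*m^2/q
S^2 = 8*0.6*3*0.6/0.019 + 4*0.6*0.6^2/0.019
S = sqrt(500.2105)

22.3654 m


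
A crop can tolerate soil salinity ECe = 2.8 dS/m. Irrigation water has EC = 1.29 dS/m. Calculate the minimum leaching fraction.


LR = ECiw / (5*ECe - ECiw)
LR = 1.29 / (5*2.8 - 1.29)
LR = 1.29 / 12.7100

0.1015


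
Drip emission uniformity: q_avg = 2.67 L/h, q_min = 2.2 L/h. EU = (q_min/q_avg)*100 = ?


EU = (q_min/q_avg)*100 = (2.2/2.67)*100 = 82.3970%

82.3970 %


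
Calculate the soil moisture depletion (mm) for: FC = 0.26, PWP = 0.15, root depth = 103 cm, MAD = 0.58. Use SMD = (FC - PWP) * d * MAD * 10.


SMD = (FC - PWP) * d * MAD * 10
SMD = (0.26 - 0.15) * 103 * 0.58 * 10
SMD = 0.1100 * 103 * 0.58 * 10

65.7140 mm


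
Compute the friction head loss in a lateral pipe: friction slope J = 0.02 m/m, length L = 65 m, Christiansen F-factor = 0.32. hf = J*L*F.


hf = J * L * F = 0.02 * 65 * 0.32 = 0.4160 m

0.4160 m


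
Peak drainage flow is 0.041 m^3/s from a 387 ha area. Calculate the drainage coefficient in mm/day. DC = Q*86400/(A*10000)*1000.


DC = Q * 86400 / (A * 10000) * 1000
DC = 0.041 * 86400 / (387 * 10000) * 1000
DC = 3542400.0000 / 3870000

0.9153 mm/day


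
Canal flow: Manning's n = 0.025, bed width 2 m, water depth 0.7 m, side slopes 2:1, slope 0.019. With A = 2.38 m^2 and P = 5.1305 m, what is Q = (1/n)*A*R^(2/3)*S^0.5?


R = A/P = 2.38/5.1305 = 0.463892
Q = (1/0.025) * 2.38 * 0.463892^(2/3) * 0.019^0.5

7.8637 m^3/s


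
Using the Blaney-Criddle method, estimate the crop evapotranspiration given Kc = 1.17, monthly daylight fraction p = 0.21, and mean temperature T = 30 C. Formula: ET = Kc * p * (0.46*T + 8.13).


ET = Kc * p * (0.46*T + 8.13)
ET = 1.17 * 0.21 * (0.46*30 + 8.13)
ET = 1.17 * 0.21 * 21.9300

5.3882 mm/day


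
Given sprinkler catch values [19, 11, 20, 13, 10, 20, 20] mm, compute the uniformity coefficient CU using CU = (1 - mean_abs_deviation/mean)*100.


mean = 16.142857 mm
MAD = 4.122449 mm
CU = (1 - 4.122449/16.142857)*100

74.4627 %


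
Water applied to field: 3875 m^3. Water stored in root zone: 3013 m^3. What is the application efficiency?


Ea = V_root / V_field * 100 = 3013 / 3875 * 100 = 77.7548%

77.7548 %


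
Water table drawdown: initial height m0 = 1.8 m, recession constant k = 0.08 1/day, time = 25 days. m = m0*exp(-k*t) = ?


m = m0 * exp(-k*t)
m = 1.8 * exp(-0.08 * 25)
m = 1.8 * exp(-2.0000)

0.2436 m


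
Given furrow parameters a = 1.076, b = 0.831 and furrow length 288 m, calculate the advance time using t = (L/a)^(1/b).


t = (L/a)^(1/b)
t = (288/1.076)^(1/0.831)
t = 267.657993^(1/0.831)

834.2108 min


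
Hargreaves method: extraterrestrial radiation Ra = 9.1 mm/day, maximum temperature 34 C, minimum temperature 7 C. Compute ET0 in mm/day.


Tmean = (Tmax + Tmin)/2 = (34 + 7)/2 = 20.5
ET0 = 0.0023 * 9.1 * (20.5 + 17.8) * sqrt(34 - 7)
ET0 = 0.0023 * 9.1 * 38.3 * 5.196152

4.1653 mm/day


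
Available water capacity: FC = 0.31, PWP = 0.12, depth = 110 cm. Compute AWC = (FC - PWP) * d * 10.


AWC = (FC - PWP) * d * 10
AWC = (0.31 - 0.12) * 110 * 10
AWC = 0.1900 * 110 * 10

209.0000 mm


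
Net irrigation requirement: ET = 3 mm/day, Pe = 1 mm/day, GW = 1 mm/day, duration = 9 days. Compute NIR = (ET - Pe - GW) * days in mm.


Daily deficit = ET - Pe - GW = 3 - 1 - 1 = 1 mm/day
NIR = 1 * 9 = 9 mm

9.0000 mm


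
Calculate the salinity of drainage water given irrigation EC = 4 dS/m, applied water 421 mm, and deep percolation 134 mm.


EC_dw = EC_iw * D_iw / D_dw
EC_dw = 4 * 421 / 134
EC_dw = 1684 / 134

12.5672 dS/m


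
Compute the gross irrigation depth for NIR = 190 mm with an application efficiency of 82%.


Ea = 82% = 0.82
GID = NIR / Ea = 190 / 0.82 = 231.7073 mm

231.7073 mm


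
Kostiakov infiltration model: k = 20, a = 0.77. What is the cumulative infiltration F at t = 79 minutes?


F = k * t^a = 20 * 79^0.77
F = 20 * 28.918307

578.3661 mm


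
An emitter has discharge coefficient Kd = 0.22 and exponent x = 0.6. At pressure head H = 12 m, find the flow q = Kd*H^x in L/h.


q = Kd * H^x = 0.22 * 12^0.6 = 0.22 * 4.441286

0.9771 L/h


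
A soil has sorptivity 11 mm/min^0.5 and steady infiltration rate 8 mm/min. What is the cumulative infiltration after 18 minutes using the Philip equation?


F = S*sqrt(t) + A*t
F = 11*sqrt(18) + 8*18
F = 11*4.242641 + 144

190.6691 mm


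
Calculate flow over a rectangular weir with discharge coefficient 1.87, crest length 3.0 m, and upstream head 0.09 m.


Q = C * L * H^(3/2) = 1.87 * 3.0 * 0.09^1.5 = 1.87 * 3.0 * 0.027000

0.1515 m^3/s


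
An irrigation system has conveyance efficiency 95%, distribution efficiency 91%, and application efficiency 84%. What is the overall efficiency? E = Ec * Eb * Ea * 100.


Ec = 0.95, Eb = 0.91, Ea = 0.84
E = 0.95 * 0.91 * 0.84 * 100 = 72.6180%

72.6180 %


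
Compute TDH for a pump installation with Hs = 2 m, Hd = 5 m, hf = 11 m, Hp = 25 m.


TDH = Hs + Hd + hf + Hp = 2 + 5 + 11 + 25 = 43

43 m


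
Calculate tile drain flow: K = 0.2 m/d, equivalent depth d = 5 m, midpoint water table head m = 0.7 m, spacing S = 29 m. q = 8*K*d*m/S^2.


q = 8*K*d*m/S^2
q = 8*0.2*5*0.7/29^2
q = 5.6000 / 841

0.0067 m/d


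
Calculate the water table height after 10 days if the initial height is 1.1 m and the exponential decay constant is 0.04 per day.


m = m0 * exp(-k*t)
m = 1.1 * exp(-0.04 * 10)
m = 1.1 * exp(-0.4000)

0.7374 m


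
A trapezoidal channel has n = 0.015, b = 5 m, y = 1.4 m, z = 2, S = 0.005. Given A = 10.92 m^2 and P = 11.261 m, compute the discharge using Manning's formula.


R = A/P = 10.92/11.261 = 0.969718
Q = (1/0.015) * 10.92 * 0.969718^(2/3) * 0.005^0.5

50.4328 m^3/s


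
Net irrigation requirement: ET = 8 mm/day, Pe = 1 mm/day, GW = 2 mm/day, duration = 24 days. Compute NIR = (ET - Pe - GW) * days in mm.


Daily deficit = ET - Pe - GW = 8 - 1 - 2 = 5 mm/day
NIR = 5 * 24 = 120 mm

120.0000 mm


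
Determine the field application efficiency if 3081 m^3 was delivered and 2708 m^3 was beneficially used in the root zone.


Ea = V_root / V_field * 100 = 2708 / 3081 * 100 = 87.8935%

87.8935 %


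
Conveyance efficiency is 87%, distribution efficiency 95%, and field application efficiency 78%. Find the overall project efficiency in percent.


Ec = 0.87, Eb = 0.95, Ea = 0.78
E = 0.87 * 0.95 * 0.78 * 100 = 64.4670%

64.4670 %


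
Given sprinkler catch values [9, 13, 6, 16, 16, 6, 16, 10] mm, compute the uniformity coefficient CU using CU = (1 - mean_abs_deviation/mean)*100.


mean = 11.500000 mm
MAD = 3.750000 mm
CU = (1 - 3.750000/11.500000)*100

67.3913 %


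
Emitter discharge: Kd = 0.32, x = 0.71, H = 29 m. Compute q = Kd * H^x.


q = Kd * H^x = 0.32 * 29^0.71 = 0.32 * 10.922010

3.4950 L/h


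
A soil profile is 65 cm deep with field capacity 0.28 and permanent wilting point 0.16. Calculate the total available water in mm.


AWC = (FC - PWP) * d * 10
AWC = (0.28 - 0.16) * 65 * 10
AWC = 0.1200 * 65 * 10

78.0000 mm


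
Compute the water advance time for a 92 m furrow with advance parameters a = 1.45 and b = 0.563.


t = (L/a)^(1/b)
t = (92/1.45)^(1/0.563)
t = 63.448276^(1/0.563)

1590.2162 min


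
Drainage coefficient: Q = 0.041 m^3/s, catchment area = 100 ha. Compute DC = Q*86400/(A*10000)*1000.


DC = Q * 86400 / (A * 10000) * 1000
DC = 0.041 * 86400 / (100 * 10000) * 1000
DC = 3542400.0000 / 1000000

3.5424 mm/day


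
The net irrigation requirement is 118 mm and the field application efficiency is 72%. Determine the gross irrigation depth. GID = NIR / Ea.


Ea = 72% = 0.72
GID = NIR / Ea = 118 / 0.72 = 163.8889 mm

163.8889 mm


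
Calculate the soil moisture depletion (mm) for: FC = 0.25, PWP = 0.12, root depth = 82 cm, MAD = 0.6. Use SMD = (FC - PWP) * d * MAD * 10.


SMD = (FC - PWP) * d * MAD * 10
SMD = (0.25 - 0.12) * 82 * 0.6 * 10
SMD = 0.1300 * 82 * 0.6 * 10

63.9600 mm


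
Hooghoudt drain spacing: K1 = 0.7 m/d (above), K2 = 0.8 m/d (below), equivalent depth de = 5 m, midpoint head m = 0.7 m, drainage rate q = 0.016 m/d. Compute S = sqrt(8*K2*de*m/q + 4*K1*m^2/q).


S^2 = 8*K2*de*m/q + 4*K1*m^2/q
S^2 = 8*0.8*5*0.7/0.016 + 4*0.7*0.7^2/0.016
S = sqrt(1485.7500)

38.5454 m


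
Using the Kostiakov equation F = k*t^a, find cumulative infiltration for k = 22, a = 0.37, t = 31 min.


F = k * t^a = 22 * 31^0.37
F = 22 * 3.562902

78.3838 mm


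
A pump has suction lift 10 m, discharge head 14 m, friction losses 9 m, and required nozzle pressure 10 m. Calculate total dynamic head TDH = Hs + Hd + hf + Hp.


TDH = Hs + Hd + hf + Hp = 10 + 14 + 9 + 10 = 43

43 m


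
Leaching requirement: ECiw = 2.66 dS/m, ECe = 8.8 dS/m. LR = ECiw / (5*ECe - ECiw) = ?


LR = ECiw / (5*ECe - ECiw)
LR = 2.66 / (5*8.8 - 2.66)
LR = 2.66 / 41.3400

0.0643


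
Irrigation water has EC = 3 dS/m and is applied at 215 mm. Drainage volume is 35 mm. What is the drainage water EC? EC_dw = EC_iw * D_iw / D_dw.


EC_dw = EC_iw * D_iw / D_dw
EC_dw = 3 * 215 / 35
EC_dw = 645 / 35

18.4286 dS/m


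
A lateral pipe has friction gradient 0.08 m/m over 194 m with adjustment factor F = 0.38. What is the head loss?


hf = J * L * F = 0.08 * 194 * 0.38 = 5.8976 m

5.8976 m


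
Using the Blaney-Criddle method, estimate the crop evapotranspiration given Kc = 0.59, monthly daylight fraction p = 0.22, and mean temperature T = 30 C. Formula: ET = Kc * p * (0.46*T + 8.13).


ET = Kc * p * (0.46*T + 8.13)
ET = 0.59 * 0.22 * (0.46*30 + 8.13)
ET = 0.59 * 0.22 * 21.9300

2.8465 mm/day


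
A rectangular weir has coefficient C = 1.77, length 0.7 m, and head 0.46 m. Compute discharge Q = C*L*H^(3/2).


Q = C * L * H^(3/2) = 1.77 * 0.7 * 0.46^1.5 = 1.77 * 0.7 * 0.311987

0.3866 m^3/s


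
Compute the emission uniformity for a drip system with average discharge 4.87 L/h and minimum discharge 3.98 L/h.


EU = (q_min/q_avg)*100 = (3.98/4.87)*100 = 81.7248%

81.7248 %


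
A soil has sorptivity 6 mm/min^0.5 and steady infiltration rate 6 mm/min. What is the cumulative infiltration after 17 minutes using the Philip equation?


F = S*sqrt(t) + A*t
F = 6*sqrt(17) + 6*17
F = 6*4.123106 + 102

126.7386 mm


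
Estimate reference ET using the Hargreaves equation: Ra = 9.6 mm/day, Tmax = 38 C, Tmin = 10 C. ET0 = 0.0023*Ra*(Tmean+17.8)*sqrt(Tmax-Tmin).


Tmean = (Tmax + Tmin)/2 = (38 + 10)/2 = 24.0
ET0 = 0.0023 * 9.6 * (24.0 + 17.8) * sqrt(38 - 10)
ET0 = 0.0023 * 9.6 * 41.8 * 5.291503

4.8838 mm/day


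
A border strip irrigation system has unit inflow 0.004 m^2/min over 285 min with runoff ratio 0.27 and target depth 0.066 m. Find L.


L = q*t/((1+r)*Z)
L = 0.004*285/((1+0.27)*0.066)
L = 1.14/0.08382

13.6006 m


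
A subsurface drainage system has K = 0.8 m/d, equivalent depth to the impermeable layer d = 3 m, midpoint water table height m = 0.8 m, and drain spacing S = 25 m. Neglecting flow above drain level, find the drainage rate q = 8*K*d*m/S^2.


q = 8*K*d*m/S^2
q = 8*0.8*3*0.8/25^2
q = 15.3600 / 625

0.0246 m/d


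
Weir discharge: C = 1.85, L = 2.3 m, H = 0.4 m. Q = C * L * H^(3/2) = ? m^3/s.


Q = C * L * H^(3/2) = 1.85 * 2.3 * 0.4^1.5 = 1.85 * 2.3 * 0.252982

1.0764 m^3/s


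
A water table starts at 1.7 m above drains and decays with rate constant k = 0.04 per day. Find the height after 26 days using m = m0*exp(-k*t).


m = m0 * exp(-k*t)
m = 1.7 * exp(-0.04 * 26)
m = 1.7 * exp(-1.0400)

0.6009 m


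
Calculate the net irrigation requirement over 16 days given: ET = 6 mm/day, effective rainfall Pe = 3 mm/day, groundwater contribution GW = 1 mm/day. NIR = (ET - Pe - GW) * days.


Daily deficit = ET - Pe - GW = 6 - 3 - 1 = 2 mm/day
NIR = 2 * 16 = 32 mm

32.0000 mm


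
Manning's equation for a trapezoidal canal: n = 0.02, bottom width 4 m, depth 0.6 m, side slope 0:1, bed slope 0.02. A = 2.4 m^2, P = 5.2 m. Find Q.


R = A/P = 2.4/5.2 = 0.461538
Q = (1/0.02) * 2.4 * 0.461538^(2/3) * 0.02^0.5

10.1353 m^3/s


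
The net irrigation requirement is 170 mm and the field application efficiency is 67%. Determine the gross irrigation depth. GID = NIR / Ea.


Ea = 67% = 0.67
GID = NIR / Ea = 170 / 0.67 = 253.7313 mm

253.7313 mm


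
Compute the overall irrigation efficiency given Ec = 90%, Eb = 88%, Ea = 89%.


Ec = 0.9, Eb = 0.88, Ea = 0.89
E = 0.9 * 0.88 * 0.89 * 100 = 70.4880%

70.4880 %


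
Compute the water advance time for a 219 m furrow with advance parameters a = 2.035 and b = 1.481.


t = (L/a)^(1/b)
t = (219/2.035)^(1/1.481)
t = 107.616708^(1/1.481)

23.5486 min


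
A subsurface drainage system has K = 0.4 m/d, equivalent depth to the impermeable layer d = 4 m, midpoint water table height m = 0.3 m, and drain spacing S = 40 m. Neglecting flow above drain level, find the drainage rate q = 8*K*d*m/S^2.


q = 8*K*d*m/S^2
q = 8*0.4*4*0.3/40^2
q = 3.8400 / 1600

0.0024 m/d


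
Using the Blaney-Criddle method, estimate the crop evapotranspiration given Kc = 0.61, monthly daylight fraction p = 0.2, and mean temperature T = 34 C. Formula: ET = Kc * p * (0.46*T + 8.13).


ET = Kc * p * (0.46*T + 8.13)
ET = 0.61 * 0.2 * (0.46*34 + 8.13)
ET = 0.61 * 0.2 * 23.7700

2.8999 mm/day


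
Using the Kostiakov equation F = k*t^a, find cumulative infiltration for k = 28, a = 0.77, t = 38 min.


F = k * t^a = 28 * 38^0.77
F = 28 * 16.460134

460.8838 mm


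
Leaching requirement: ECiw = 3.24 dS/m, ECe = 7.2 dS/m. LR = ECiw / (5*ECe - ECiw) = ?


LR = ECiw / (5*ECe - ECiw)
LR = 3.24 / (5*7.2 - 3.24)
LR = 3.24 / 32.7600

0.0989


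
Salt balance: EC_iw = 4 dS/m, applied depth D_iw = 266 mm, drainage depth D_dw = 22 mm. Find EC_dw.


EC_dw = EC_iw * D_iw / D_dw
EC_dw = 4 * 266 / 22
EC_dw = 1064 / 22

48.3636 dS/m


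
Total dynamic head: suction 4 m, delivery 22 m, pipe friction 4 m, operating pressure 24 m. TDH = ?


TDH = Hs + Hd + hf + Hp = 4 + 22 + 4 + 24 = 54

54 m


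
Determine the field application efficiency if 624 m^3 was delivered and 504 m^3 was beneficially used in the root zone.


Ea = V_root / V_field * 100 = 504 / 624 * 100 = 80.7692%

80.7692 %


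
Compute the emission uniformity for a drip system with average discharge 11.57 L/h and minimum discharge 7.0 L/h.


EU = (q_min/q_avg)*100 = (7.0/11.57)*100 = 60.5013%

60.5013 %


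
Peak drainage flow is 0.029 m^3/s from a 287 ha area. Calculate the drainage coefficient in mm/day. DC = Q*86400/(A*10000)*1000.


DC = Q * 86400 / (A * 10000) * 1000
DC = 0.029 * 86400 / (287 * 10000) * 1000
DC = 2505600.0000 / 2870000

0.8730 mm/day


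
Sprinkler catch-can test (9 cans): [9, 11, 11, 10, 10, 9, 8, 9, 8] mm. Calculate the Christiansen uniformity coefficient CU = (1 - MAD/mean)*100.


mean = 9.444444 mm
MAD = 0.938272 mm
CU = (1 - 0.938272/9.444444)*100

90.0654 %


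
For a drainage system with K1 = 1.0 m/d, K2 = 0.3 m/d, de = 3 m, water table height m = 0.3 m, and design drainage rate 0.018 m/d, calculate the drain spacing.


S^2 = 8*K2*de*m/q + 4*K1*m^2/q
S^2 = 8*0.3*3*0.3/0.018 + 4*1.0*0.3^2/0.018
S = sqrt(140.0000)

11.8322 m


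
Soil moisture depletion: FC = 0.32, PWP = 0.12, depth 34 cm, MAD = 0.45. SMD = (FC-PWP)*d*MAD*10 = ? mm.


SMD = (FC - PWP) * d * MAD * 10
SMD = (0.32 - 0.12) * 34 * 0.45 * 10
SMD = 0.2000 * 34 * 0.45 * 10

30.6000 mm


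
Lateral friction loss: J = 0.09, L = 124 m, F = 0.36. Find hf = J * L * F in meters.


hf = J * L * F = 0.09 * 124 * 0.36 = 4.0176 m

4.0176 m


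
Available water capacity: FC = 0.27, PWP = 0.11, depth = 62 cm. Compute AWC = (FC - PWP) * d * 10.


AWC = (FC - PWP) * d * 10
AWC = (0.27 - 0.11) * 62 * 10
AWC = 0.1600 * 62 * 10

99.2000 mm


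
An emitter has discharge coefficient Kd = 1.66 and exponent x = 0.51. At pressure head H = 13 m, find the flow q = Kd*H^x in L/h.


q = Kd * H^x = 1.66 * 13^0.51 = 1.66 * 3.699228

6.1407 L/h


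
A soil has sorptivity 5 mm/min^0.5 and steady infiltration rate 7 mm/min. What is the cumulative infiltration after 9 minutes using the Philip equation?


F = S*sqrt(t) + A*t
F = 5*sqrt(9) + 7*9
F = 5*3.000000 + 63

78.0000 mm


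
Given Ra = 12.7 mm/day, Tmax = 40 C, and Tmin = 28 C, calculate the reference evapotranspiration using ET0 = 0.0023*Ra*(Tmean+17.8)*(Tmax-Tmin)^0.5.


Tmean = (Tmax + Tmin)/2 = (40 + 28)/2 = 34.0
ET0 = 0.0023 * 12.7 * (34.0 + 17.8) * sqrt(40 - 28)
ET0 = 0.0023 * 12.7 * 51.8 * 3.464102

5.2415 mm/day


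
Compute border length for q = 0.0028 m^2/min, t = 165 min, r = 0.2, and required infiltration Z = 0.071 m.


L = q*t/((1+r)*Z)
L = 0.0028*165/((1+0.2)*0.071)
L = 0.462/0.0852

5.4225 m


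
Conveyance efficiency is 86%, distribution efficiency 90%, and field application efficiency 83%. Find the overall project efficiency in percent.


Ec = 0.86, Eb = 0.9, Ea = 0.83
E = 0.86 * 0.9 * 0.83 * 100 = 64.2420%

64.2420 %


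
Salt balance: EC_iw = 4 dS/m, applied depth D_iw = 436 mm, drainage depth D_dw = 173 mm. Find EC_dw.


EC_dw = EC_iw * D_iw / D_dw
EC_dw = 4 * 436 / 173
EC_dw = 1744 / 173

10.0809 dS/m


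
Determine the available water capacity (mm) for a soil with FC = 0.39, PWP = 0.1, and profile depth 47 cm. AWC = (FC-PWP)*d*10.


AWC = (FC - PWP) * d * 10
AWC = (0.39 - 0.1) * 47 * 10
AWC = 0.2900 * 47 * 10

136.3000 mm


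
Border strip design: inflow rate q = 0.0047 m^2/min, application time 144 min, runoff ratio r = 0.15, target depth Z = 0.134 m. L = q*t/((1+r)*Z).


L = q*t/((1+r)*Z)
L = 0.0047*144/((1+0.15)*0.134)
L = 0.6768/0.1541

4.3920 m


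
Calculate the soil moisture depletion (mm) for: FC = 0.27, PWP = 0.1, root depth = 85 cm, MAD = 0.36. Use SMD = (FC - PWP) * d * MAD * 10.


SMD = (FC - PWP) * d * MAD * 10
SMD = (0.27 - 0.1) * 85 * 0.36 * 10
SMD = 0.1700 * 85 * 0.36 * 10

52.0200 mm


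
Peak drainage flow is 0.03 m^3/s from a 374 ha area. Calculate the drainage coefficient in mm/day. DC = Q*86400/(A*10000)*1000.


DC = Q * 86400 / (A * 10000) * 1000
DC = 0.03 * 86400 / (374 * 10000) * 1000
DC = 2592000.0000 / 3740000

0.6930 mm/day


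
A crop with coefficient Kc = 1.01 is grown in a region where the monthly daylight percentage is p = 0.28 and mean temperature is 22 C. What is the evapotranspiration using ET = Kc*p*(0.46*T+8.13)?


ET = Kc * p * (0.46*T + 8.13)
ET = 1.01 * 0.28 * (0.46*22 + 8.13)
ET = 1.01 * 0.28 * 18.2500

5.1611 mm/day


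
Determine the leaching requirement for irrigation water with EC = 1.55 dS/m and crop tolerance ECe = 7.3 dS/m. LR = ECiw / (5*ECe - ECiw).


LR = ECiw / (5*ECe - ECiw)
LR = 1.55 / (5*7.3 - 1.55)
LR = 1.55 / 34.9500

0.0443


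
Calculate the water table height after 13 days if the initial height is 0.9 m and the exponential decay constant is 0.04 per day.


m = m0 * exp(-k*t)
m = 0.9 * exp(-0.04 * 13)
m = 0.9 * exp(-0.5200)

0.5351 m


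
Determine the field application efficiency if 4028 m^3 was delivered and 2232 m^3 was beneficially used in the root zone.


Ea = V_root / V_field * 100 = 2232 / 4028 * 100 = 55.4121%

55.4121 %


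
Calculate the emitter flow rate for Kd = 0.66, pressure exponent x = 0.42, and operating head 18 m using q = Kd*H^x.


q = Kd * H^x = 0.66 * 18^0.42 = 0.66 * 3.366778

2.2221 L/h


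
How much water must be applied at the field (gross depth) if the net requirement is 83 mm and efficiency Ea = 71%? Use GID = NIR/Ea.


Ea = 71% = 0.71
GID = NIR / Ea = 83 / 0.71 = 116.9014 mm

116.9014 mm


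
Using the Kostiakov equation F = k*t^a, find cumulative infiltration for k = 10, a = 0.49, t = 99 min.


F = k * t^a = 10 * 99^0.49
F = 10 * 9.503011

95.0301 mm


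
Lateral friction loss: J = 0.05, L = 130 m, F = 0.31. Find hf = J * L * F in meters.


hf = J * L * F = 0.05 * 130 * 0.31 = 2.0150 m

2.0150 m


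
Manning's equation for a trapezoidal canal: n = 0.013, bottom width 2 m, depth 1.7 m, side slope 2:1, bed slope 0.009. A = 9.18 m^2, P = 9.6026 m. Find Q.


R = A/P = 9.18/9.6026 = 0.955991
Q = (1/0.013) * 9.18 * 0.955991^(2/3) * 0.009^0.5

65.0114 m^3/s


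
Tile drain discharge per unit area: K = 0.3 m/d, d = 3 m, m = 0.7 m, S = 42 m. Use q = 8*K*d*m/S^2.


q = 8*K*d*m/S^2
q = 8*0.3*3*0.7/42^2
q = 5.0400 / 1764

0.0029 m/d


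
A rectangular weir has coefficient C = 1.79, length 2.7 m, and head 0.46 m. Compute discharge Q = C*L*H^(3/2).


Q = C * L * H^(3/2) = 1.79 * 2.7 * 0.46^1.5 = 1.79 * 2.7 * 0.311987

1.5078 m^3/s


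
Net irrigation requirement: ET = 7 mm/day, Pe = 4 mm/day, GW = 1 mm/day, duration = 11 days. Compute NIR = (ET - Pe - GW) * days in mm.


Daily deficit = ET - Pe - GW = 7 - 4 - 1 = 2 mm/day
NIR = 2 * 11 = 22 mm

22.0000 mm


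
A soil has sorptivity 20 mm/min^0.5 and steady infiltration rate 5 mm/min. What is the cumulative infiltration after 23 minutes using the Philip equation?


F = S*sqrt(t) + A*t
F = 20*sqrt(23) + 5*23
F = 20*4.795832 + 115

210.9166 mm


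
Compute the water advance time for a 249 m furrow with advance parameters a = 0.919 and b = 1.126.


t = (L/a)^(1/b)
t = (249/0.919)^(1/1.126)
t = 270.946681^(1/1.126)

144.7581 min


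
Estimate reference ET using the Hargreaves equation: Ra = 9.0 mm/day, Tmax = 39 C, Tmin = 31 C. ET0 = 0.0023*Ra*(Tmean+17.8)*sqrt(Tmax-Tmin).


Tmean = (Tmax + Tmin)/2 = (39 + 31)/2 = 35.0
ET0 = 0.0023 * 9.0 * (35.0 + 17.8) * sqrt(39 - 31)
ET0 = 0.0023 * 9.0 * 52.8 * 2.828427

3.0914 mm/day


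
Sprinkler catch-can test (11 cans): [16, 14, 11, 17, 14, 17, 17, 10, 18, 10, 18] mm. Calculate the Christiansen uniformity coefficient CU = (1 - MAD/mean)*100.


mean = 14.727273 mm
MAD = 2.661157 mm
CU = (1 - 2.661157/14.727273)*100

81.9304 %


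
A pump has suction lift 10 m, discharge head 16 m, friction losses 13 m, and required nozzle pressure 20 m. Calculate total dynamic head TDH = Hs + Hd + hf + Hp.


TDH = Hs + Hd + hf + Hp = 10 + 16 + 13 + 20 = 59

59 m


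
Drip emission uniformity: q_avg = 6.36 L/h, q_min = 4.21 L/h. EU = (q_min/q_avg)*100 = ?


EU = (q_min/q_avg)*100 = (4.21/6.36)*100 = 66.1950%

66.1950 %


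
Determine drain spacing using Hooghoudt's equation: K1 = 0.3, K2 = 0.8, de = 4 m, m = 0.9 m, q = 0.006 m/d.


S^2 = 8*K2*de*m/q + 4*K1*m^2/q
S^2 = 8*0.8*4*0.9/0.006 + 4*0.3*0.9^2/0.006
S = sqrt(4002.0000)

63.2614 m


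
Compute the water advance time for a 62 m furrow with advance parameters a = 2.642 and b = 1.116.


t = (L/a)^(1/b)
t = (62/2.642)^(1/1.116)
t = 23.467070^(1/1.116)

16.9048 min


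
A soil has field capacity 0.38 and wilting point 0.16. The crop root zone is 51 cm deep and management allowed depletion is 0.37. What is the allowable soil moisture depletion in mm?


SMD = (FC - PWP) * d * MAD * 10
SMD = (0.38 - 0.16) * 51 * 0.37 * 10
SMD = 0.2200 * 51 * 0.37 * 10

41.5140 mm


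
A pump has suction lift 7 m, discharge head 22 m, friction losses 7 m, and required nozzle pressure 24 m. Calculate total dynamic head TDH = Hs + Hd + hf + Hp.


TDH = Hs + Hd + hf + Hp = 7 + 22 + 7 + 24 = 60

60 m


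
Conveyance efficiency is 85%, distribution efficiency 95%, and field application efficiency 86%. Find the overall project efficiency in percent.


Ec = 0.85, Eb = 0.95, Ea = 0.86
E = 0.85 * 0.95 * 0.86 * 100 = 69.4450%

69.4450 %


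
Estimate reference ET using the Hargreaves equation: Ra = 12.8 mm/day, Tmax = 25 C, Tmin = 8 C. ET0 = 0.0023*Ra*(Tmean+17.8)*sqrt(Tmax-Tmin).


Tmean = (Tmax + Tmin)/2 = (25 + 8)/2 = 16.5
ET0 = 0.0023 * 12.8 * (16.5 + 17.8) * sqrt(25 - 8)
ET0 = 0.0023 * 12.8 * 34.3 * 4.123106

4.1635 mm/day


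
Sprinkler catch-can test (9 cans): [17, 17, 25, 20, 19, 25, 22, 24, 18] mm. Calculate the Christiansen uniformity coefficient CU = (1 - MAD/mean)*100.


mean = 20.777778 mm
MAD = 2.864198 mm
CU = (1 - 2.864198/20.777778)*100

86.2151 %


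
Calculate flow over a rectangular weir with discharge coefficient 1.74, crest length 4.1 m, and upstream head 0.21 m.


Q = C * L * H^(3/2) = 1.74 * 4.1 * 0.21^1.5 = 1.74 * 4.1 * 0.096234

0.6865 m^3/s


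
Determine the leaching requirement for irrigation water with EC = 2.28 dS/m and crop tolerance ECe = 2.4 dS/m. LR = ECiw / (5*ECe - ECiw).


LR = ECiw / (5*ECe - ECiw)
LR = 2.28 / (5*2.4 - 2.28)
LR = 2.28 / 9.7200

0.2346


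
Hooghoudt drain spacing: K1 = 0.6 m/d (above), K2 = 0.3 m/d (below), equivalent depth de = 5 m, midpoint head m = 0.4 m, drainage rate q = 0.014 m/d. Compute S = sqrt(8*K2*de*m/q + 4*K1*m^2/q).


S^2 = 8*K2*de*m/q + 4*K1*m^2/q
S^2 = 8*0.3*5*0.4/0.014 + 4*0.6*0.4^2/0.014
S = sqrt(370.2857)

19.2428 m


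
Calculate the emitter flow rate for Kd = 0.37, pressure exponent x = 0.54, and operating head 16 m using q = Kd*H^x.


q = Kd * H^x = 0.37 * 16^0.54 = 0.37 * 4.469149

1.6536 L/h


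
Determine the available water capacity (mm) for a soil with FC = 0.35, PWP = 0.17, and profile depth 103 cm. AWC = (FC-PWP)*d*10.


AWC = (FC - PWP) * d * 10
AWC = (0.35 - 0.17) * 103 * 10
AWC = 0.1800 * 103 * 10

185.4000 mm


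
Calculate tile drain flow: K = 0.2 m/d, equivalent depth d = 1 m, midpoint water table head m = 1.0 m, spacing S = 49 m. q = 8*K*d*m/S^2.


q = 8*K*d*m/S^2
q = 8*0.2*1*1.0/49^2
q = 1.6000 / 2401

6.6639e-04 m/d


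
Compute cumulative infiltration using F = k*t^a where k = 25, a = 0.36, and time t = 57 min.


F = k * t^a = 25 * 57^0.36
F = 25 * 4.286620

107.1655 mm


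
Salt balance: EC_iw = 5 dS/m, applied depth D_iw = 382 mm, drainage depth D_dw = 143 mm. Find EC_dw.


EC_dw = EC_iw * D_iw / D_dw
EC_dw = 5 * 382 / 143
EC_dw = 1910 / 143

13.3566 dS/m


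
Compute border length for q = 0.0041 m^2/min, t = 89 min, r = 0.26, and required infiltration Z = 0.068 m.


L = q*t/((1+r)*Z)
L = 0.0041*89/((1+0.26)*0.068)
L = 0.3649/0.08568

4.2589 m


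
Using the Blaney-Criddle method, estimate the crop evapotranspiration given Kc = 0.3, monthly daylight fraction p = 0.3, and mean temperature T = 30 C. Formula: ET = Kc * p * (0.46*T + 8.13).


ET = Kc * p * (0.46*T + 8.13)
ET = 0.3 * 0.3 * (0.46*30 + 8.13)
ET = 0.3 * 0.3 * 21.9300

1.9737 mm/day
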